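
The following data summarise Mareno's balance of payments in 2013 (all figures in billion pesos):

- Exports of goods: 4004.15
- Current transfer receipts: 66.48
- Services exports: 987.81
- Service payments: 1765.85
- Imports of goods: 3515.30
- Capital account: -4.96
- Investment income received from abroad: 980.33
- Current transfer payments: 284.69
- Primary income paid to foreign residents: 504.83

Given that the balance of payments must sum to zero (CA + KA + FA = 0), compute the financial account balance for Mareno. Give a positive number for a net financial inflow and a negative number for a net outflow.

Goods balance = 4004.15 - 3515.30 = 488.85
Services balance = 987.81 - 1765.85 = -778.04
Trade balance (goods + services) = 488.85 + (-778.04) = -289.19
Net primary income = 980.33 - 504.83 = 475.50
Net secondary income = 66.48 - 284.69 = -218.21
Current account = -289.19 + 475.50 + (-218.21) = -31.90
Financial account = -(-31.90 + (-4.96)) = 36.86

36.86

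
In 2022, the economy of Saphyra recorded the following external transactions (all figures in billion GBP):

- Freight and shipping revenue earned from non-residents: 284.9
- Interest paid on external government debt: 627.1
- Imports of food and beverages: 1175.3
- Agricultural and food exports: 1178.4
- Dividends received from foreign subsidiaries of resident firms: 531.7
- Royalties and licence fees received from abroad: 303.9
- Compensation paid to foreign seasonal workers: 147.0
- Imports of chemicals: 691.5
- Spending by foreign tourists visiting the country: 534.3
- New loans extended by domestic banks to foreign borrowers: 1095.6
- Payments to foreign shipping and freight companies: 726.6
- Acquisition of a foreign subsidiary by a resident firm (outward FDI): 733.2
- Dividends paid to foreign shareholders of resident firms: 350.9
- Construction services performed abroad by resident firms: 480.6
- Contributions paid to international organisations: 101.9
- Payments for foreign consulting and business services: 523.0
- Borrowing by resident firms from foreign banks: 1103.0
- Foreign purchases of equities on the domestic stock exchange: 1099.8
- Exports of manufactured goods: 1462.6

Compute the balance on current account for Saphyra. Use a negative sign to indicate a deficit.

Goods: -691.5 + 1462.6 - 1175.3 + 1178.4 = 774.2
Services: 284.9 + 303.9 - 726.6 + 480.6 + 534.3 - 523.0 = 354.1
Primary income: -350.9 + 531.7 - 147.0 - 627.1 = -593.3
Secondary income: -101.9
Current account = 774.2 + 354.1 + (-593.3) + (-101.9) = 433.1
(Excluded from the current account — financial account: new loans extended by domestic banks to foreign borrowers 1095.6, acquisition of a foreign subsidiary by a resident firm (outward FDI) 733.2, borrowing by resident firms from foreign banks 1103.0, foreign purchases of equities on the domestic stock exchange 1099.8.)

433.1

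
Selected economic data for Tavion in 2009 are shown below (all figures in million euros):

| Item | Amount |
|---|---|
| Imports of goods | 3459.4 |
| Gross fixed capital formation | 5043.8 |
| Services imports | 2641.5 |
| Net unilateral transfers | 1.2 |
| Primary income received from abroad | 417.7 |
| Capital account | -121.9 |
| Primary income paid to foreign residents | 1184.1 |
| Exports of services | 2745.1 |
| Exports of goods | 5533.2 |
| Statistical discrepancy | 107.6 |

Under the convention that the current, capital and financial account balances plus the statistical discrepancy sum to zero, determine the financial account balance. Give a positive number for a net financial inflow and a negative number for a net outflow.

Goods balance = 5533.2 - 3459.4 = 2073.8
Services balance = 2745.1 - 2641.5 = 103.6
Trade balance (goods + services) = 2073.8 + 103.6 = 2177.4
Net primary income = 417.7 - 1184.1 = -766.4
Net secondary income = 1.2
Current account = 2177.4 + (-766.4) + 1.2 = 1412.2
Financial account = -(1412.2 + (-121.9) + 107.6) = -1397.9

-1397.9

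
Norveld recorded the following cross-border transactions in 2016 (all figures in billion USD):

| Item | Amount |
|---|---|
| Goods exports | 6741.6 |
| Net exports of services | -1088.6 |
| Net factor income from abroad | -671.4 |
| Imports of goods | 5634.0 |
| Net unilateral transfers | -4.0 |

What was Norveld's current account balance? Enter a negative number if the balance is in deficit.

Goods balance = 6741.6 - 5634.0 = 1107.6
Services balance = -1088.6
Trade balance (goods + services) = 1107.6 + (-1088.6) = 19.0
Net primary income = -671.4
Net secondary income = -4.0
Current account = 19.0 + (-671.4) + (-4.0) = -656.4

-656.4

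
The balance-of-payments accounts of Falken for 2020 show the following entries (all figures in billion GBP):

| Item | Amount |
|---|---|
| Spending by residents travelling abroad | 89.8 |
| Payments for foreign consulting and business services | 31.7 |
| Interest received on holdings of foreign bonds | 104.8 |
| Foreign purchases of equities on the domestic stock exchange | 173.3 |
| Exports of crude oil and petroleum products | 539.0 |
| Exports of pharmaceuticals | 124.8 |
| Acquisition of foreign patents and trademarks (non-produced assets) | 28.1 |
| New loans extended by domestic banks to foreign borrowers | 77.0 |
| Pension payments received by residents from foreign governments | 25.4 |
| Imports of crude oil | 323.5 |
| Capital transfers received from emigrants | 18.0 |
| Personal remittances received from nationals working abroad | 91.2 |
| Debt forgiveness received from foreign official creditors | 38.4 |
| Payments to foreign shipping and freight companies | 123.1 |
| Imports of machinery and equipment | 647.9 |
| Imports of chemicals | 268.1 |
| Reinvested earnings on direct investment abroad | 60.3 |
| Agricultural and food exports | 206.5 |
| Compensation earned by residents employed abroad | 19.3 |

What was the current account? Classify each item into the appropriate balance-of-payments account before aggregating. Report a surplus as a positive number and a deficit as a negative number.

-312.8

Goods: -268.1 + 206.5 + 539.0 - 647.9 - 323.5 + 124.8 = -369.2
Services: -31.7 - 123.1 - 89.8 = -244.6
Primary income: 104.8 + 60.3 + 19.3 = 184.4
Secondary income: 91.2 + 25.4 = 116.6
Current account = (-369.2) + (-244.6) + 184.4 + 116.6 = -312.8
(Excluded from the current account — financial account: foreign purchases of equities on the domestic stock exchange 173.3, new loans extended by domestic banks to foreign borrowers 77.0; capital account: acquisition of foreign patents and trademarks (non-produced assets) 28.1, capital transfers received from emigrants 18.0, debt forgiveness received from foreign official creditors 38.4.)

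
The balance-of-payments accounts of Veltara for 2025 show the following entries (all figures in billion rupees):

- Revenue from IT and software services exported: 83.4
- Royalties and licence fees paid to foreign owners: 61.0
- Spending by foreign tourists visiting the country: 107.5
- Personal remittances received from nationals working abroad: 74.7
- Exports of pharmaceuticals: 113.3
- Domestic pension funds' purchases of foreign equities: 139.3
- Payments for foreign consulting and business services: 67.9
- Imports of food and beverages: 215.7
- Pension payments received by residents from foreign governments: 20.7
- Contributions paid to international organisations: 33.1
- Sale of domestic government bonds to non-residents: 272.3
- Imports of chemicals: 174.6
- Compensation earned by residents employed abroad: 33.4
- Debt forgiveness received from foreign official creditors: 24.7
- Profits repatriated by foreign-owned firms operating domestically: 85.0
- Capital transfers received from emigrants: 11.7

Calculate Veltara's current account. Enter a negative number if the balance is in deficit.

-204.3

Goods: -174.6 + 113.3 - 215.7 = -277.0
Services: -67.9 - 61.0 + 107.5 + 83.4 = 62.0
Primary income: -85.0 + 33.4 = -51.6
Secondary income: 20.7 + 74.7 - 33.1 = 62.3
Current account = (-277.0) + 62.0 + (-51.6) + 62.3 = -204.3
(Excluded from the current account — financial account: domestic pension funds' purchases of foreign equities 139.3, sale of domestic government bonds to non-residents 272.3; capital account: debt forgiveness received from foreign official creditors 24.7, capital transfers received from emigrants 11.7.)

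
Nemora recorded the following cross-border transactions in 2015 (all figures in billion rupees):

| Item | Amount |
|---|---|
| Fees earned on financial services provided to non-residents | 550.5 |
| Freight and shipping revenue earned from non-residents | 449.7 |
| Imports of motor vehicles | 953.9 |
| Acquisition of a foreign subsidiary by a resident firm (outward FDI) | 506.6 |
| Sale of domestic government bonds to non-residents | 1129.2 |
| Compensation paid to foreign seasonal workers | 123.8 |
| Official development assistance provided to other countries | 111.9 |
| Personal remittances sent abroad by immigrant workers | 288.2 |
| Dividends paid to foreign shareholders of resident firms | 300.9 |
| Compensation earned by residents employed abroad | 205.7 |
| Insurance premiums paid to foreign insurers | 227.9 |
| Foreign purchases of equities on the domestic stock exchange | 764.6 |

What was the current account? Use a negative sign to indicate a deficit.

-800.7

Goods: -953.9
Services: -227.9 + 550.5 + 449.7 = 772.3
Primary income: -123.8 + 205.7 - 300.9 = -219.0
Secondary income: -288.2 - 111.9 = -400.1
Current account = (-953.9) + 772.3 + (-219.0) + (-400.1) = -800.7
(Excluded from the current account — financial account: acquisition of a foreign subsidiary by a resident firm (outward FDI) 506.6, sale of domestic government bonds to non-residents 1129.2, foreign purchases of equities on the domestic stock exchange 764.6.)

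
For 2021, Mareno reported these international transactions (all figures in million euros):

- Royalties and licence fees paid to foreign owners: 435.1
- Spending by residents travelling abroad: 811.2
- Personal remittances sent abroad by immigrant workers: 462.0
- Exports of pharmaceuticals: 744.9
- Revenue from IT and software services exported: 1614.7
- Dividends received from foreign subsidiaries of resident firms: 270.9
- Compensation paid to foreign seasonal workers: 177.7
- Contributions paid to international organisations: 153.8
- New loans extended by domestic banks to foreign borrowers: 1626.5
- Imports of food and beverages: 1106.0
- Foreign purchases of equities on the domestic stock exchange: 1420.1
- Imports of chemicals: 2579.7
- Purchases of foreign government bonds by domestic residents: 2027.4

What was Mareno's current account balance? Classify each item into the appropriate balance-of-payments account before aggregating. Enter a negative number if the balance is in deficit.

Goods: -1106.0 + 744.9 - 2579.7 = -2940.8
Services: -811.2 - 435.1 + 1614.7 = 368.4
Primary income: 270.9 - 177.7 = 93.2
Secondary income: -153.8 - 462.0 = -615.8
Current account = (-2940.8) + 368.4 + 93.2 + (-615.8) = -3095.0
(Excluded from the current account — financial account: new loans extended by domestic banks to foreign borrowers 1626.5, foreign purchases of equities on the domestic stock exchange 1420.1, purchases of foreign government bonds by domestic residents 2027.4.)

-3095.0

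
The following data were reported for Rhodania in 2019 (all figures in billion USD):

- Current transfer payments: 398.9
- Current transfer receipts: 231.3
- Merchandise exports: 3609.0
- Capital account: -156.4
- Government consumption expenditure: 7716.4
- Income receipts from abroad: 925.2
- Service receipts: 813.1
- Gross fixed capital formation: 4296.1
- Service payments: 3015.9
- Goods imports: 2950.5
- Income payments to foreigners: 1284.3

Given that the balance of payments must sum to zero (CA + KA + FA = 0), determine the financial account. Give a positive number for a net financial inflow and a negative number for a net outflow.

2227.4

Goods balance = 3609.0 - 2950.5 = 658.5
Services balance = 813.1 - 3015.9 = -2202.8
Trade balance (goods + services) = 658.5 + (-2202.8) = -1544.3
Net primary income = 925.2 - 1284.3 = -359.1
Net secondary income = 231.3 - 398.9 = -167.6
Current account = -1544.3 + (-359.1) + (-167.6) = -2071.0
Financial account = -(-2071.0 + (-156.4)) = 2227.4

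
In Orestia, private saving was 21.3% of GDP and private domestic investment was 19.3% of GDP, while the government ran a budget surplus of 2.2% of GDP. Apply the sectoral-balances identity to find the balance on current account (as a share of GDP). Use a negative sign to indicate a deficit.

4.2

By the sectoral-balances identity, CA = (S_private - I) + (T - G).
Private balance = 21.3 - 19.3 = 2.0
Government balance (T - G) = 2.2
CA = 2.0 + 2.2 = 4.2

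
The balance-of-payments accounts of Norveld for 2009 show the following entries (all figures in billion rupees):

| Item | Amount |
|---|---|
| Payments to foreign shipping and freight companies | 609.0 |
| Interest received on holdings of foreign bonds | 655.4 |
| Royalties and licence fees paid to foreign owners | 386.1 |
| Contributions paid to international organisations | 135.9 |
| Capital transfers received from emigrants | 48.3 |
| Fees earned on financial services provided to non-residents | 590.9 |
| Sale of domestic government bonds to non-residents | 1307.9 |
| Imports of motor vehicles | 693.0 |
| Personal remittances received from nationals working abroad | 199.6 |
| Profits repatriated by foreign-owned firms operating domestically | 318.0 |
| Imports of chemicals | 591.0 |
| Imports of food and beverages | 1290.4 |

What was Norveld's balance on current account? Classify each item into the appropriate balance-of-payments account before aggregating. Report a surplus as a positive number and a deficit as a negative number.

-2577.5

Goods: -1290.4 - 693.0 - 591.0 = -2574.4
Services: 590.9 - 386.1 - 609.0 = -404.2
Primary income: -318.0 + 655.4 = 337.4
Secondary income: -135.9 + 199.6 = 63.7
Current account = (-2574.4) + (-404.2) + 337.4 + 63.7 = -2577.5
(Excluded from the current account — capital account: capital transfers received from emigrants 48.3; financial account: sale of domestic government bonds to non-residents 1307.9.)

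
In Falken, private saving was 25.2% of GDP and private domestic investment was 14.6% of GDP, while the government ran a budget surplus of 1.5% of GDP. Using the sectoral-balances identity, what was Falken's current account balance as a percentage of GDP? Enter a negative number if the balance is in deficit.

By the sectoral-balances identity, CA = (S_private - I) + (T - G).
Private balance = 25.2 - 14.6 = 10.6
Government balance (T - G) = 1.5
CA = 10.6 + 1.5 = 12.1

12.1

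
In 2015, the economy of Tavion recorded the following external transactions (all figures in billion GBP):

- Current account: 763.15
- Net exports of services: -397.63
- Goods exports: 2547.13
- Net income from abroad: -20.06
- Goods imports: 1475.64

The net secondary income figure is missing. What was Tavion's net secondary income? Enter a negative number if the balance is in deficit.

109.35

Current account = goods balance + services balance + net primary income + net secondary income
Sum of the known components = 653.80
Net secondary income = CA - (known components) = 763.15 - 653.80 = 109.35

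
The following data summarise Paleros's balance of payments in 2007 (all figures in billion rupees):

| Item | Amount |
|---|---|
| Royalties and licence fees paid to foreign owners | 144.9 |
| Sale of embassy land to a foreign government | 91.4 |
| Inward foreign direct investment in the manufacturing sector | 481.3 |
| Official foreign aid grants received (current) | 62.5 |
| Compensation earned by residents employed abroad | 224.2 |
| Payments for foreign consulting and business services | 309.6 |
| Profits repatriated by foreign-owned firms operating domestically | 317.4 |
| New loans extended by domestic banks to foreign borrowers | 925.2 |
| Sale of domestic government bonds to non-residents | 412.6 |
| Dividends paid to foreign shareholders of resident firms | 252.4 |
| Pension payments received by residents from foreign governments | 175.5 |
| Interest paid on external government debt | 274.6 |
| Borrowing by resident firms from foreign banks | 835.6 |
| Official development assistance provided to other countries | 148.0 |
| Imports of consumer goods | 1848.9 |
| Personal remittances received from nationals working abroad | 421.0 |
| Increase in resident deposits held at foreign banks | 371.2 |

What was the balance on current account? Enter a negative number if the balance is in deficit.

Goods: -1848.9
Services: -144.9 - 309.6 = -454.5
Primary income: -317.4 + 224.2 - 274.6 - 252.4 = -620.2
Secondary income: 175.5 + 62.5 + 421.0 - 148.0 = 511.0
Current account = (-1848.9) + (-454.5) + (-620.2) + 511.0 = -2412.6
(Excluded from the current account — capital account: sale of embassy land to a foreign government 91.4; financial account: inward foreign direct investment in the manufacturing sector 481.3, new loans extended by domestic banks to foreign borrowers 925.2, sale of domestic government bonds to non-residents 412.6, borrowing by resident firms from foreign banks 835.6, increase in resident deposits held at foreign banks 371.2.)

-2412.6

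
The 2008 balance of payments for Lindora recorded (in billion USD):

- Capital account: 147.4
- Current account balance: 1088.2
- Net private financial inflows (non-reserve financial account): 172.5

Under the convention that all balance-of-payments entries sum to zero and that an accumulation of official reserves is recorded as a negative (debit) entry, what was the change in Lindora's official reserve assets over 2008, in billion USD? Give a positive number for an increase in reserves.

1408.1

Official reserve transactions balance = -(1088.2 + 147.4 + 172.5) = -1408.1
An accumulation of reserves is recorded as a debit (negative entry), so the change in the stock of reserves is the negative of that balance.
Change in official reserves = -(-1408.1) = 1408.1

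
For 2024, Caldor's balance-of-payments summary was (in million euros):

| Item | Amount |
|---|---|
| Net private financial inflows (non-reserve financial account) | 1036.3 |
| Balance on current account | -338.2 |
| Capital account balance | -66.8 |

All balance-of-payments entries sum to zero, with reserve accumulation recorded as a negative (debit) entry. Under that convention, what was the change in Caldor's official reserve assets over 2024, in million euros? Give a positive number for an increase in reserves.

631.3

Official reserve transactions balance = -((-338.2) + (-66.8) + 1036.3) = -631.3
An accumulation of reserves is recorded as a debit (negative entry), so the change in the stock of reserves is the negative of that balance.
Change in official reserves = -(-631.3) = 631.3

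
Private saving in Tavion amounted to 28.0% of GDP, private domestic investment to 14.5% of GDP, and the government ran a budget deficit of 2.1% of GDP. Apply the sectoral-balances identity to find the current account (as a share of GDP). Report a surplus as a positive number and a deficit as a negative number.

By the sectoral-balances identity, CA = (S_private - I) + (T - G).
Private balance = 28.0 - 14.5 = 13.5
Government balance (T - G) = -2.1
CA = 13.5 + (-2.1) = 11.4

11.4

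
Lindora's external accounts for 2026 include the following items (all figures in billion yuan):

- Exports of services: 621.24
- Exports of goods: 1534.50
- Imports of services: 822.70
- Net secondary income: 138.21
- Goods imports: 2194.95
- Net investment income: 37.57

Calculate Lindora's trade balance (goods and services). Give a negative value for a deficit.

Goods balance = 1534.50 - 2194.95 = -660.45
Services balance = 621.24 - 822.70 = -201.46
Trade balance (goods + services) = -660.45 + (-201.46) = -861.91

-861.91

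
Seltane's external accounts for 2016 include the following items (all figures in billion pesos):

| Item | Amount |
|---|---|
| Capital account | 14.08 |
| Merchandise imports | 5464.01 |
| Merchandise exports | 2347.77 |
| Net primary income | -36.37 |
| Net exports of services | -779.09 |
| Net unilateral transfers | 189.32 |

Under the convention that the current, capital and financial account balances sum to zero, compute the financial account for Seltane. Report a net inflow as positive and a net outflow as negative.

Goods balance = 2347.77 - 5464.01 = -3116.24
Services balance = -779.09
Trade balance (goods + services) = -3116.24 + (-779.09) = -3895.33
Net primary income = -36.37
Net secondary income = 189.32
Current account = -3895.33 + (-36.37) + 189.32 = -3742.38
Financial account = -(-3742.38 + 14.08) = 3728.30

3728.30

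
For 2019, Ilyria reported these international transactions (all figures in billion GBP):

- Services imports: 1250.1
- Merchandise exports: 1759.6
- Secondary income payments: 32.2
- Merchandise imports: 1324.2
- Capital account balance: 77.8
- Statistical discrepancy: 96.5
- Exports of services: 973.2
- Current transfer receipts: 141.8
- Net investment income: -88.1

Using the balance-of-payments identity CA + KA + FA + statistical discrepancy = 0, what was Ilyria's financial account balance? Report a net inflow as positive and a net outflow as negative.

Goods balance = 1759.6 - 1324.2 = 435.4
Services balance = 973.2 - 1250.1 = -276.9
Trade balance (goods + services) = 435.4 + (-276.9) = 158.5
Net primary income = -88.1
Net secondary income = 141.8 - 32.2 = 109.6
Current account = 158.5 + (-88.1) + 109.6 = 180.0
Financial account = -(180.0 + 77.8 + 96.5) = -354.3

-354.3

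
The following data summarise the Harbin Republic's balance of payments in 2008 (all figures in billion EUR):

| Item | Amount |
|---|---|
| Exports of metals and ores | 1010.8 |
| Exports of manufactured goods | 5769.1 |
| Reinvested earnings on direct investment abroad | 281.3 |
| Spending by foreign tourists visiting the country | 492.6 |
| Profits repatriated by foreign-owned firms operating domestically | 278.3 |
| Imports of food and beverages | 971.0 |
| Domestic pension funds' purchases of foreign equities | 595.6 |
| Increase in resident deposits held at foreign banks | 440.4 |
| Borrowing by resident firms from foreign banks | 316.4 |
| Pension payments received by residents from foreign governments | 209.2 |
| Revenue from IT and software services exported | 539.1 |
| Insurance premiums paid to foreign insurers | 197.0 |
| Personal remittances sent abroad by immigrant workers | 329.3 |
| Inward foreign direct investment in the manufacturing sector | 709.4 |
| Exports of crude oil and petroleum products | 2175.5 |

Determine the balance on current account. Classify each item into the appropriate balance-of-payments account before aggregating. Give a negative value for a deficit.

Goods: 5769.1 + 1010.8 + 2175.5 - 971.0 = 7984.4
Services: 539.1 - 197.0 + 492.6 = 834.7
Primary income: 281.3 - 278.3 = 3.0
Secondary income: 209.2 - 329.3 = -120.1
Current account = 7984.4 + 834.7 + 3.0 + (-120.1) = 8702.0
(Excluded from the current account — financial account: domestic pension funds' purchases of foreign equities 595.6, increase in resident deposits held at foreign banks 440.4, borrowing by resident firms from foreign banks 316.4, inward foreign direct investment in the manufacturing sector 709.4.)

8702.0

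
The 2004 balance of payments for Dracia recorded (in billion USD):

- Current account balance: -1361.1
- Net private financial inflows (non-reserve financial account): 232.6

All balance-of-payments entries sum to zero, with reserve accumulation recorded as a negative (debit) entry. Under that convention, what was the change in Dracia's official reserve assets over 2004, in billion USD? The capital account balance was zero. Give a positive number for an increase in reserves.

-1128.5

Official reserve transactions balance = -((-1361.1) + 232.6) = 1128.5
An accumulation of reserves is recorded as a debit (negative entry), so the change in the stock of reserves is the negative of that balance.
Change in official reserves = -(1128.5) = -1128.5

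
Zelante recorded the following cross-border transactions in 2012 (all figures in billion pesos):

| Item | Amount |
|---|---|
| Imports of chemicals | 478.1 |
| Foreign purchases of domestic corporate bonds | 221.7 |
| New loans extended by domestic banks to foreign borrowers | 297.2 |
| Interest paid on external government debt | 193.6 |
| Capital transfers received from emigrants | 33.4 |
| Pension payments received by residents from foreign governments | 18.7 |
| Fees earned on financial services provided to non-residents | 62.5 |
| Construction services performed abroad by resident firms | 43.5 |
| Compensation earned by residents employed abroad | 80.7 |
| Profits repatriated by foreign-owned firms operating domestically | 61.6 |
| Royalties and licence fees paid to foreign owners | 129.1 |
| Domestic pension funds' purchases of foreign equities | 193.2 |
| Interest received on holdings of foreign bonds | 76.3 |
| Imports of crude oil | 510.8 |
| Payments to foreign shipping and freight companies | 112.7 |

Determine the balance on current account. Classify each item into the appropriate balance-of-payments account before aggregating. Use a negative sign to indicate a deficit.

-1204.2

Goods: -478.1 - 510.8 = -988.9
Services: 43.5 - 112.7 + 62.5 - 129.1 = -135.8
Primary income: -193.6 + 76.3 - 61.6 + 80.7 = -98.2
Secondary income: 18.7
Current account = (-988.9) + (-135.8) + (-98.2) + 18.7 = -1204.2
(Excluded from the current account — financial account: foreign purchases of domestic corporate bonds 221.7, new loans extended by domestic banks to foreign borrowers 297.2, domestic pension funds' purchases of foreign equities 193.2; capital account: capital transfers received from emigrants 33.4.)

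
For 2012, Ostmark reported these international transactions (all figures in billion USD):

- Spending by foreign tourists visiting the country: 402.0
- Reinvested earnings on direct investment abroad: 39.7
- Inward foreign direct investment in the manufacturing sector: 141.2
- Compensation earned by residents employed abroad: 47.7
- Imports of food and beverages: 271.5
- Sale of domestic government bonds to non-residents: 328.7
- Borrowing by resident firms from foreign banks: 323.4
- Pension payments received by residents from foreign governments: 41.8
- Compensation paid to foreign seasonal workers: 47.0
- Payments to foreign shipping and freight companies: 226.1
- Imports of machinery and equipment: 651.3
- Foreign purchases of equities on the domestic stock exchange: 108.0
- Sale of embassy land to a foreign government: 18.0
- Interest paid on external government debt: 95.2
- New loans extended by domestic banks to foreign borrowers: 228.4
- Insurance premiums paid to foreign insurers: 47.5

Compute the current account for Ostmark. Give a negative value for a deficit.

Goods: -271.5 - 651.3 = -922.8
Services: -47.5 - 226.1 + 402.0 = 128.4
Primary income: -47.0 + 47.7 + 39.7 - 95.2 = -54.8
Secondary income: 41.8
Current account = (-922.8) + 128.4 + (-54.8) + 41.8 = -807.4
(Excluded from the current account — financial account: inward foreign direct investment in the manufacturing sector 141.2, sale of domestic government bonds to non-residents 328.7, borrowing by resident firms from foreign banks 323.4, foreign purchases of equities on the domestic stock exchange 108.0, new loans extended by domestic banks to foreign borrowers 228.4; capital account: sale of embassy land to a foreign government 18.0.)

-807.4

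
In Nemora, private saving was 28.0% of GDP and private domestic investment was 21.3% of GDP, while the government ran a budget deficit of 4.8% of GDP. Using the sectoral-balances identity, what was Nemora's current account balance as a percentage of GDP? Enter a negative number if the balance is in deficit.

1.9

By the sectoral-balances identity, CA = (S_private - I) + (T - G).
Private balance = 28.0 - 21.3 = 6.7
Government balance (T - G) = -4.8
CA = 6.7 + (-4.8) = 1.9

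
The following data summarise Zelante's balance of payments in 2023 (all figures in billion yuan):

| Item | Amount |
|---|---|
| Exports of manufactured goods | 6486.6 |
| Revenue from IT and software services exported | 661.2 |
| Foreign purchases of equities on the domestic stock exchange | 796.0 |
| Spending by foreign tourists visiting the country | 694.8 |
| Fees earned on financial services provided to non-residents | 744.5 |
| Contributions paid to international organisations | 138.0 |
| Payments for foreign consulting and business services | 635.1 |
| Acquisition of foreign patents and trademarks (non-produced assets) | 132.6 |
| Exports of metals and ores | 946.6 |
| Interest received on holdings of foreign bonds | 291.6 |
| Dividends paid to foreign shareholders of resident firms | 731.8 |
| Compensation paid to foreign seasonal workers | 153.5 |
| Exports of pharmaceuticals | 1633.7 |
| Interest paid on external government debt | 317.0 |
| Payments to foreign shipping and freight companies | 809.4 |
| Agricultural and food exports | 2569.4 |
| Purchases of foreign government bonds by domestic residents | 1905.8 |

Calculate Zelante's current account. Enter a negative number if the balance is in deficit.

11243.6

Goods: 2569.4 + 946.6 + 1633.7 + 6486.6 = 11636.3
Services: 661.2 + 694.8 - 809.4 - 635.1 + 744.5 = 656.0
Primary income: -153.5 + 291.6 - 731.8 - 317.0 = -910.7
Secondary income: -138.0
Current account = 11636.3 + 656.0 + (-910.7) + (-138.0) = 11243.6
(Excluded from the current account — financial account: foreign purchases of equities on the domestic stock exchange 796.0, purchases of foreign government bonds by domestic residents 1905.8; capital account: acquisition of foreign patents and trademarks (non-produced assets) 132.6.)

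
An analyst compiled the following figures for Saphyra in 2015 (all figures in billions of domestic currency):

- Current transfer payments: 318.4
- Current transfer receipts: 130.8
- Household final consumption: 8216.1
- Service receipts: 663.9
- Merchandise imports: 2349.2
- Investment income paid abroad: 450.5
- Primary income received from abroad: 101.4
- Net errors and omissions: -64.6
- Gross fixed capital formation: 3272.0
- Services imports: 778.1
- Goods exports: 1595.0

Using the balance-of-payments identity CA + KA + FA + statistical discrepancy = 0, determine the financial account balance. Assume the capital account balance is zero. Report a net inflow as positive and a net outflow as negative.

Goods balance = 1595.0 - 2349.2 = -754.2
Services balance = 663.9 - 778.1 = -114.2
Trade balance (goods + services) = -754.2 + (-114.2) = -868.4
Net primary income = 101.4 - 450.5 = -349.1
Net secondary income = 130.8 - 318.4 = -187.6
Current account = -868.4 + (-349.1) + (-187.6) = -1405.1
Financial account = -(-1405.1 + (-64.6)) = 1469.7

1469.7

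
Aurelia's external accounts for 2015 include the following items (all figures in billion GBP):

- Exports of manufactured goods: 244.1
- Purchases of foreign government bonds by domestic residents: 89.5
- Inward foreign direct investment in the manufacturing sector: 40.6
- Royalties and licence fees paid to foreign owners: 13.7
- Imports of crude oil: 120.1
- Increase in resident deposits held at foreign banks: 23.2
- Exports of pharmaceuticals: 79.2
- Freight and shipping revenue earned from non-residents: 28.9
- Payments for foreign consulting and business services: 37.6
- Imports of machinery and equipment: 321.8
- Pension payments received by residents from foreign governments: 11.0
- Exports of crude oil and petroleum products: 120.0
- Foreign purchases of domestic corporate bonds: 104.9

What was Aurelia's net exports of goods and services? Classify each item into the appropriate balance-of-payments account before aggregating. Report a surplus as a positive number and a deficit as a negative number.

Goods: 79.2 - 120.1 + 120.0 - 321.8 + 244.1 = 1.4
Services: 28.9 - 13.7 - 37.6 = -22.4
Trade balance = 1.4 + (-22.4) = -21.0
(Excluded from the trade balance — financial account: purchases of foreign government bonds by domestic residents 89.5, inward foreign direct investment in the manufacturing sector 40.6, increase in resident deposits held at foreign banks 23.2, foreign purchases of domestic corporate bonds 104.9; secondary income: pension payments received by residents from foreign governments 11.0.)

-21.0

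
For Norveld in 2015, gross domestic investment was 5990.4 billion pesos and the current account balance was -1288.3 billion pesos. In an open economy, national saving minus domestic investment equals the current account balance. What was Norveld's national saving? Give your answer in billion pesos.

S = I + CA = 5990.4 + (-1288.3) = 4702.1

4702.1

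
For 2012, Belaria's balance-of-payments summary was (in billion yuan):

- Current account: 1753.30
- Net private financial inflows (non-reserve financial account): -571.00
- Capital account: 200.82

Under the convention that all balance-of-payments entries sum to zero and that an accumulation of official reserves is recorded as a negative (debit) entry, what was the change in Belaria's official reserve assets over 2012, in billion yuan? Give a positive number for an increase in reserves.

Official reserve transactions balance = -(1753.30 + 200.82 + (-571.00)) = -1383.12
An accumulation of reserves is recorded as a debit (negative entry), so the change in the stock of reserves is the negative of that balance.
Change in official reserves = -(-1383.12) = 1383.12

1383.12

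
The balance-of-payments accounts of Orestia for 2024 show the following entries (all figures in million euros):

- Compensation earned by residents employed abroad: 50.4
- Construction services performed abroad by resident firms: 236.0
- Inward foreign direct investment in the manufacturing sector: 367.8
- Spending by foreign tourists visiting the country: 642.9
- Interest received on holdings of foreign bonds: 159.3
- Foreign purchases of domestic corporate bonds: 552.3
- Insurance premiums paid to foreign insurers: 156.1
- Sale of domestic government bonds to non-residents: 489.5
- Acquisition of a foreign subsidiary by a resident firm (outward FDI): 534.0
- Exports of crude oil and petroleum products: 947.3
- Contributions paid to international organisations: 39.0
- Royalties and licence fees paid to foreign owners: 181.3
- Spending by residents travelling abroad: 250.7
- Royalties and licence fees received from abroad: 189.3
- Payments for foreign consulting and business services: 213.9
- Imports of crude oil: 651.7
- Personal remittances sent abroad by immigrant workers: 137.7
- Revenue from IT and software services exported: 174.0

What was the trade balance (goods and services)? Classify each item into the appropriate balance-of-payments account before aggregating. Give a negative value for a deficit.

Goods: 947.3 - 651.7 = 295.6
Services: 236.0 - 156.1 + 642.9 - 250.7 - 213.9 + 174.0 + 189.3 - 181.3 = 440.2
Trade balance = 295.6 + 440.2 = 735.8
(Excluded from the trade balance — primary income: compensation earned by residents employed abroad 50.4, interest received on holdings of foreign bonds 159.3; financial account: inward foreign direct investment in the manufacturing sector 367.8, foreign purchases of domestic corporate bonds 552.3, sale of domestic government bonds to non-residents 489.5, acquisition of a foreign subsidiary by a resident firm (outward FDI) 534.0; secondary income: contributions paid to international organisations 39.0, personal remittances sent abroad by immigrant workers 137.7.)

735.8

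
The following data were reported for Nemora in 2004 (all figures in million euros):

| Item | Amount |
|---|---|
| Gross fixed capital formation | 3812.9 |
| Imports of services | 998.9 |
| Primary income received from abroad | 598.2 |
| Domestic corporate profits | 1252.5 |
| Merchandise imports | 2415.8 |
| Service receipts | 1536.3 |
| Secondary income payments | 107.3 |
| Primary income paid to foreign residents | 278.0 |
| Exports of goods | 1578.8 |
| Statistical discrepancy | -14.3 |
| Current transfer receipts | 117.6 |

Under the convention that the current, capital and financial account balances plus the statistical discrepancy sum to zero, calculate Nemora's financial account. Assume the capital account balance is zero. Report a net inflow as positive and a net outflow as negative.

Goods balance = 1578.8 - 2415.8 = -837.0
Services balance = 1536.3 - 998.9 = 537.4
Trade balance (goods + services) = -837.0 + 537.4 = -299.6
Net primary income = 598.2 - 278.0 = 320.2
Net secondary income = 117.6 - 107.3 = 10.3
Current account = -299.6 + 320.2 + 10.3 = 30.9
Financial account = -(30.9 + (-14.3)) = -16.6

-16.6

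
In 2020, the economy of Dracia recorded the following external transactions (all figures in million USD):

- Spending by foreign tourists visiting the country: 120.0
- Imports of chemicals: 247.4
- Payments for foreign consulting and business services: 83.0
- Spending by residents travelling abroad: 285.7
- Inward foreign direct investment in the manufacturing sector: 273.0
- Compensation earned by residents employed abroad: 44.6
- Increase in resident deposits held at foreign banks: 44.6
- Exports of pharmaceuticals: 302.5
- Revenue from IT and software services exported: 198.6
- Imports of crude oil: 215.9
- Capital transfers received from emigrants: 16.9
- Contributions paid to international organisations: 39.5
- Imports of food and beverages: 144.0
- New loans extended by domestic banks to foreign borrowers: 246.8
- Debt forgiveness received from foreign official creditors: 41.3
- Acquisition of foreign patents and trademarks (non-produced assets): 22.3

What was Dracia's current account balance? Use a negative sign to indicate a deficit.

Goods: -215.9 - 144.0 - 247.4 + 302.5 = -304.8
Services: 198.6 - 285.7 + 120.0 - 83.0 = -50.1
Primary income: 44.6
Secondary income: -39.5
Current account = (-304.8) + (-50.1) + 44.6 + (-39.5) = -349.8
(Excluded from the current account — financial account: inward foreign direct investment in the manufacturing sector 273.0, increase in resident deposits held at foreign banks 44.6, new loans extended by domestic banks to foreign borrowers 246.8; capital account: capital transfers received from emigrants 16.9, debt forgiveness received from foreign official creditors 41.3, acquisition of foreign patents and trademarks (non-produced assets) 22.3.)

-349.8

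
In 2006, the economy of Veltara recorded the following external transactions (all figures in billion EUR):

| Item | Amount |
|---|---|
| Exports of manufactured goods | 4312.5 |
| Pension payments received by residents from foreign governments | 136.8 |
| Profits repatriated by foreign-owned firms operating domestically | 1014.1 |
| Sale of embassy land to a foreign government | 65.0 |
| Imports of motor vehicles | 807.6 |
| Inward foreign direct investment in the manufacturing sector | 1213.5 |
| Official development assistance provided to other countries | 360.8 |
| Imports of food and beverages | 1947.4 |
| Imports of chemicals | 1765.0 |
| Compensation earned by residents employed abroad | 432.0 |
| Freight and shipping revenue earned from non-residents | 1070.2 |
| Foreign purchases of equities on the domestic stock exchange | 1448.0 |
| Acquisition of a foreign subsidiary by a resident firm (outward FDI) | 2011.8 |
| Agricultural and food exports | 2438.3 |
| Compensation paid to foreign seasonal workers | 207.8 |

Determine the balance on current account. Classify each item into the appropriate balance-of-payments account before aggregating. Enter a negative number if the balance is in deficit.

Goods: -1765.0 - 1947.4 - 807.6 + 2438.3 + 4312.5 = 2230.8
Services: 1070.2
Primary income: -1014.1 - 207.8 + 432.0 = -789.9
Secondary income: -360.8 + 136.8 = -224.0
Current account = 2230.8 + 1070.2 + (-789.9) + (-224.0) = 2287.1
(Excluded from the current account — capital account: sale of embassy land to a foreign government 65.0; financial account: inward foreign direct investment in the manufacturing sector 1213.5, foreign purchases of equities on the domestic stock exchange 1448.0, acquisition of a foreign subsidiary by a resident firm (outward FDI) 2011.8.)

2287.1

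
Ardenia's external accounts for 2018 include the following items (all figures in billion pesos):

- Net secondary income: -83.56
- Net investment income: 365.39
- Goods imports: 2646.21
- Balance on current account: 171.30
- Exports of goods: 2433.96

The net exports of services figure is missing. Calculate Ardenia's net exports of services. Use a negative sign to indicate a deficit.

101.72

Current account = goods balance + services balance + net primary income + net secondary income
Sum of the known components = 69.58
Net exports of services = CA - (known components) = 171.30 - 69.58 = 101.72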